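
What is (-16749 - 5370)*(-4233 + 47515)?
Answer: -957354558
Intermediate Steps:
(-16749 - 5370)*(-4233 + 47515) = -22119*43282 = -957354558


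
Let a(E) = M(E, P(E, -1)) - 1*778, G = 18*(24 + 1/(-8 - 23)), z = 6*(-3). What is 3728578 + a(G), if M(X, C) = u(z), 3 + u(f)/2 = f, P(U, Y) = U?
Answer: 3727758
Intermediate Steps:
z = -18
u(f) = -6 + 2*f
M(X, C) = -42 (M(X, C) = -6 + 2*(-18) = -6 - 36 = -42)
G = 13374/31 (G = 18*(24 + 1/(-31)) = 18*(24 - 1/31) = 18*(743/31) = 13374/31 ≈ 431.42)
a(E) = -820 (a(E) = -42 - 1*778 = -42 - 778 = -820)
3728578 + a(G) = 3728578 - 820 = 3727758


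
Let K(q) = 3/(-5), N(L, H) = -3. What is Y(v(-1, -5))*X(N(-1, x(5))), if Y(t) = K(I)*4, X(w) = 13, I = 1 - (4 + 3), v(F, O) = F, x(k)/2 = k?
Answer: -156/5 ≈ -31.200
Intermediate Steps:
x(k) = 2*k
I = -6 (I = 1 - 1*7 = 1 - 7 = -6)
K(q) = -⅗ (K(q) = 3*(-⅕) = -⅗)
Y(t) = -12/5 (Y(t) = -⅗*4 = -12/5)
Y(v(-1, -5))*X(N(-1, x(5))) = -12/5*13 = -156/5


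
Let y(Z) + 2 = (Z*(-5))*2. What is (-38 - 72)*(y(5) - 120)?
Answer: 18920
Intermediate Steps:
y(Z) = -2 - 10*Z (y(Z) = -2 + (Z*(-5))*2 = -2 - 5*Z*2 = -2 - 10*Z)
(-38 - 72)*(y(5) - 120) = (-38 - 72)*((-2 - 10*5) - 120) = -110*((-2 - 50) - 120) = -110*(-52 - 120) = -110*(-172) = 18920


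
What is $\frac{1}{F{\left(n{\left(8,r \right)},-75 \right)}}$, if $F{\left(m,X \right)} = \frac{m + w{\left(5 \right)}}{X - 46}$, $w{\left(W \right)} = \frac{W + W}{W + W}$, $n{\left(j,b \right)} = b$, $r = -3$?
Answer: $\frac{121}{2} \approx 60.5$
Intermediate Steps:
$w{\left(W \right)} = 1$ ($w{\left(W \right)} = \frac{2 W}{2 W} = 2 W \frac{1}{2 W} = 1$)
$F{\left(m,X \right)} = \frac{1 + m}{-46 + X}$ ($F{\left(m,X \right)} = \frac{m + 1}{X - 46} = \frac{1 + m}{-46 + X}$)
$\frac{1}{F{\left(n{\left(8,r \right)},-75 \right)}} = \frac{1}{\frac{1}{-46 - 75} \left(1 - 3\right)} = \frac{1}{\frac{1}{-121} \left(-2\right)} = \frac{1}{\left(- \frac{1}{121}\right) \left(-2\right)} = \frac{1}{\frac{2}{121}} = \frac{121}{2}$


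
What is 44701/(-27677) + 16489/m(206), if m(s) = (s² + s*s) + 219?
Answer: -3347286738/2355063607 ≈ -1.4213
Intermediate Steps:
m(s) = 219 + 2*s² (m(s) = (s² + s²) + 219 = 2*s² + 219 = 219 + 2*s²)
44701/(-27677) + 16489/m(206) = 44701/(-27677) + 16489/(219 + 2*206²) = 44701*(-1/27677) + 16489/(219 + 2*42436) = -44701/27677 + 16489/(219 + 84872) = -44701/27677 + 16489/85091 = -3347286738/2355063607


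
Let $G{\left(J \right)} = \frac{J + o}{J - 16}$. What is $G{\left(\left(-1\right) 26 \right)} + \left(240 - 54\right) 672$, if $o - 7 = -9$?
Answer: $\frac{374978}{3} \approx 1.2499 \cdot 10^{5}$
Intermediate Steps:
$o = -2$ ($o = 7 - 9 = -2$)
$G{\left(J \right)} = \frac{-2 + J}{-16 + J}$ ($G{\left(J \right)} = \frac{J - 2}{J - 16} = \frac{-2 + J}{-16 + J}$)
$G{\left(\left(-1\right) 26 \right)} + \left(240 - 54\right) 672 = \frac{-2 - 26}{-16 - 26} + \left(240 - 54\right) 672 = \frac{-2 - 26}{-16 - 26} + 186 \cdot 672 = \frac{1}{-42} \left(-28\right) + 124992 = \left(- \frac{1}{42}\right) \left(-28\right) + 124992 = \frac{2}{3} + 124992 = \frac{374978}{3}$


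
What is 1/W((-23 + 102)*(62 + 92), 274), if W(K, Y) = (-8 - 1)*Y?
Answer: -1/2466 ≈ -0.00040552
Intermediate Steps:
W(K, Y) = -9*Y
1/W((-23 + 102)*(62 + 92), 274) = 1/(-9*274) = 1/(-2466) = -1/2466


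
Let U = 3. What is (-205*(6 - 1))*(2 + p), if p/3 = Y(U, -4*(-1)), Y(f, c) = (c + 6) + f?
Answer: -42025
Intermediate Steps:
Y(f, c) = 6 + c + f (Y(f, c) = (6 + c) + f = 6 + c + f)
p = 39 (p = 3*(6 - 4*(-1) + 3) = 3*(6 + 4 + 3) = 3*13 = 39)
(-205*(6 - 1))*(2 + p) = (-205*(6 - 1))*(2 + 39) = -205*5*41 = -41*25*41 = -1025*41 = -42025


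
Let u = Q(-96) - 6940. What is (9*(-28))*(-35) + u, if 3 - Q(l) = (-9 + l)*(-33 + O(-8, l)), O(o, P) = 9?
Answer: -637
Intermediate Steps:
Q(l) = -213 + 24*l (Q(l) = 3 - (-9 + l)*(-33 + 9) = 3 - (-9 + l)*(-24) = 3 - (216 - 24*l) = 3 + (-216 + 24*l) = -213 + 24*l)
u = -9457 (u = (-213 + 24*(-96)) - 6940 = (-213 - 2304) - 6940 = -2517 - 6940 = -9457)
(9*(-28))*(-35) + u = (9*(-28))*(-35) - 9457 = -252*(-35) - 9457 = 8820 - 9457 = -637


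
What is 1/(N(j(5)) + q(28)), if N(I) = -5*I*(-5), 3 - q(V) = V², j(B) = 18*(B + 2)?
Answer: 1/2369 ≈ 0.00042212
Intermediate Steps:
j(B) = 36 + 18*B (j(B) = 18*(2 + B) = 36 + 18*B)
q(V) = 3 - V²
N(I) = 25*I
1/(N(j(5)) + q(28)) = 1/(25*(36 + 18*5) + (3 - 1*28²)) = 1/(25*(36 + 90) + (3 - 1*784)) = 1/(25*126 + (3 - 784)) = 1/(3150 - 781) = 1/2369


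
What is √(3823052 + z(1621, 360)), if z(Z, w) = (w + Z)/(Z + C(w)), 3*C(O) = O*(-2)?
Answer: √7291178411133/1381 ≈ 1955.3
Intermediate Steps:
C(O) = -2*O/3 (C(O) = (O*(-2))/3 = (-2*O)/3 = -2*O/3)
z(Z, w) = (Z + w)/(Z - 2*w/3) (z(Z, w) = (w + Z)/(Z - 2*w/3) = (Z + w)/(Z - 2*w/3))
√(3823052 + z(1621, 360)) = √(3823052 + 3*(1621 + 360)/(-2*360 + 3*1621)) = √(3823052 + 3*1981/(-720 + 4863)) = √(3823052 + 3*1981/4143) = √(3823052 + 3*(1/4143)*1981) = √(3823052 + 1981/1381) = √(5279636793/1381) = √7291178411133/1381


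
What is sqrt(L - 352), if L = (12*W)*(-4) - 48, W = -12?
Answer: 4*sqrt(11) ≈ 13.266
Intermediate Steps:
L = 528 (L = (12*(-12))*(-4) - 48 = -144*(-4) - 48 = 576 - 48 = 528)
sqrt(L - 352) = sqrt(528 - 352) = sqrt(176) = 4*sqrt(11)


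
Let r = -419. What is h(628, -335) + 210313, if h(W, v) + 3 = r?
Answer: 209891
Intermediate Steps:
h(W, v) = -422 (h(W, v) = -3 - 419 = -422)
h(628, -335) + 210313 = -422 + 210313 = 209891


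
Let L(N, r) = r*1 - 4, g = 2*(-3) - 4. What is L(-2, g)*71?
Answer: -994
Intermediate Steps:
g = -10 (g = -6 - 4 = -10)
L(N, r) = -4 + r (L(N, r) = r - 4 = -4 + r)
L(-2, g)*71 = (-4 - 10)*71 = -14*71 = -994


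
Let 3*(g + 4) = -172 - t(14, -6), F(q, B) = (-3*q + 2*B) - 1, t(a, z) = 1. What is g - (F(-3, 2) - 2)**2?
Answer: -485/3 ≈ -161.67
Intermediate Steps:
F(q, B) = -1 - 3*q + 2*B
g = -185/3 (g = -4 + (-172 - 1*1)/3 = -4 + (-172 - 1)/3 = -4 + (1/3)*(-173) = -4 - 173/3 = -185/3 ≈ -61.667)
g - (F(-3, 2) - 2)**2 = -185/3 - ((-1 - 3*(-3) + 2*2) - 2)**2 = -185/3 - ((-1 + 9 + 4) - 2)**2 = -185/3 - (12 - 2)**2 = -185/3 - 1*10**2 = -185/3 - 1*100 = -185/3 - 100 = -485/3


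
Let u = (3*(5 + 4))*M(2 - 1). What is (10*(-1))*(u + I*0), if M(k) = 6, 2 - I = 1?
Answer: -1620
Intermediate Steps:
I = 1 (I = 2 - 1*1 = 2 - 1 = 1)
u = 162 (u = (3*(5 + 4))*6 = (3*9)*6 = 27*6 = 162)
(10*(-1))*(u + I*0) = (10*(-1))*(162 + 1*0) = -10*(162 + 0) = -10*162 = -1620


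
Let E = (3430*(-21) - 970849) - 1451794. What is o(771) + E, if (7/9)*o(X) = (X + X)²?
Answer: 3937165/7 ≈ 5.6245e+5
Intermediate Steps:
o(X) = 36*X²/7 (o(X) = 9*(X + X)²/7 = 9*(2*X)²/7 = 9*(4*X²)/7 = 36*X²/7)
E = -2494673 (E = (-72030 - 970849) - 1451794 = -1042879 - 1451794 = -2494673)
o(771) + E = (36/7)*771² - 2494673 = (36/7)*594441 - 2494673 = 21399876/7 - 2494673 = 3937165/7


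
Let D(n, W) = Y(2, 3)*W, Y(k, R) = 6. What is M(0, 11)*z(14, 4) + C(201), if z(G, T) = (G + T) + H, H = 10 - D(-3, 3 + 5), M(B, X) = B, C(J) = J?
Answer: 201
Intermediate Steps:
D(n, W) = 6*W
H = -38 (H = 10 - 6*(3 + 5) = 10 - 6*8 = 10 - 1*48 = 10 - 48 = -38)
z(G, T) = -38 + G + T (z(G, T) = (G + T) - 38 = -38 + G + T)
M(0, 11)*z(14, 4) + C(201) = 0*(-38 + 14 + 4) + 201 = 0*(-20) + 201 = 0 + 201 = 201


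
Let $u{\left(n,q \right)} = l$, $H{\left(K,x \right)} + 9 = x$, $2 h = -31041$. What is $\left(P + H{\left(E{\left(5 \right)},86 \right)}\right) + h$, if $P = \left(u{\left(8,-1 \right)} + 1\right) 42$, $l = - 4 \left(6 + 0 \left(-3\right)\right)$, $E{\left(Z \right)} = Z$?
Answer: $- \frac{32819}{2} \approx -16410.0$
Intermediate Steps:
$h = - \frac{31041}{2}$ ($h = \frac{1}{2} \left(-31041\right) = - \frac{31041}{2} \approx -15521.0$)
$l = -24$ ($l = - 4 \left(6 + 0\right) = \left(-4\right) 6 = -24$)
$H{\left(K,x \right)} = -9 + x$
$u{\left(n,q \right)} = -24$
$P = -966$ ($P = \left(-24 + 1\right) 42 = \left(-23\right) 42 = -966$)
$\left(P + H{\left(E{\left(5 \right)},86 \right)}\right) + h = \left(-966 + \left(-9 + 86\right)\right) - \frac{31041}{2} = \left(-966 + 77\right) - \frac{31041}{2} = -889 - \frac{31041}{2} = - \frac{32819}{2}$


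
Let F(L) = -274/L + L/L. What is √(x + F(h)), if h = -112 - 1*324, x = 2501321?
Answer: √118872856594/218 ≈ 1581.6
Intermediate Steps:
h = -436 (h = -112 - 324 = -436)
F(L) = 1 - 274/L (F(L) = -274/L + 1 = 1 - 274/L)
√(x + F(h)) = √(2501321 + (-274 - 436)/(-436)) = √(2501321 - 1/436*(-710)) = √(2501321 + 355/218) = √(545288333/218) = √118872856594/218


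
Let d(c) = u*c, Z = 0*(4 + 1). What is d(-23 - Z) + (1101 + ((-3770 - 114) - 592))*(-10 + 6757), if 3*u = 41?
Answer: -68314318/3 ≈ -2.2771e+7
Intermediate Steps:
u = 41/3 (u = (1/3)*41 = 41/3 ≈ 13.667)
Z = 0 (Z = 0*5 = 0)
d(c) = 41*c/3
d(-23 - Z) + (1101 + ((-3770 - 114) - 592))*(-10 + 6757) = 41*(-23 - 1*0)/3 + (1101 + ((-3770 - 114) - 592))*(-10 + 6757) = 41*(-23 + 0)/3 + (1101 + (-3884 - 592))*6747 = (41/3)*(-23) + (1101 - 4476)*6747 = -943/3 - 3375*6747 = -943/3 - 22771125 = -68314318/3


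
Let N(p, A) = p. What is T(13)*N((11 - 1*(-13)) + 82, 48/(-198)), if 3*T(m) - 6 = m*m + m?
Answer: 19928/3 ≈ 6642.7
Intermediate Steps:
T(m) = 2 + m/3 + m**2/3 (T(m) = 2 + (m*m + m)/3 = 2 + (m**2 + m)/3 = 2 + (m + m**2)/3 = 2 + (m/3 + m**2/3) = 2 + m/3 + m**2/3)
T(13)*N((11 - 1*(-13)) + 82, 48/(-198)) = (2 + (1/3)*13 + (1/3)*13**2)*((11 - 1*(-13)) + 82) = (2 + 13/3 + (1/3)*169)*((11 + 13) + 82) = (2 + 13/3 + 169/3)*(24 + 82) = (188/3)*106 = 19928/3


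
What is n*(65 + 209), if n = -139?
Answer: -38086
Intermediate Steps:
n*(65 + 209) = -139*(65 + 209) = -139*274 = -38086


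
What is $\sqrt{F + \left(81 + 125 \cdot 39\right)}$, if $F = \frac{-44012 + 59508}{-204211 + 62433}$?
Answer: $\frac{2 \sqrt{36841111454}}{5453} \approx 70.398$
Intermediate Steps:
$F = - \frac{596}{5453}$ ($F = \frac{15496}{-141778} = 15496 \left(- \frac{1}{141778}\right) = - \frac{596}{5453} \approx -0.1093$)
$\sqrt{F + \left(81 + 125 \cdot 39\right)} = \sqrt{- \frac{596}{5453} + \left(81 + 125 \cdot 39\right)} = \sqrt{- \frac{596}{5453} + \left(81 + 4875\right)} = \sqrt{- \frac{596}{5453} + 4956} = \sqrt{\frac{27024472}{5453}} = \frac{2 \sqrt{36841111454}}{5453}$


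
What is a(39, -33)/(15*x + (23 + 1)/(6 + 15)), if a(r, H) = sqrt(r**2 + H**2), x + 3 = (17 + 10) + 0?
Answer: 21*sqrt(290)/2528 ≈ 0.14146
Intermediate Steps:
x = 24 (x = -3 + ((17 + 10) + 0) = -3 + (27 + 0) = -3 + 27 = 24)
a(r, H) = sqrt(H**2 + r**2)
a(39, -33)/(15*x + (23 + 1)/(6 + 15)) = sqrt((-33)**2 + 39**2)/(15*24 + (23 + 1)/(6 + 15)) = sqrt(1089 + 1521)/(360 + 24/21) = sqrt(2610)/(360 + 24*(1/21)) = (3*sqrt(290))/(360 + 8/7) = (3*sqrt(290))/(2528/7) = (3*sqrt(290))*(7/2528) = 21*sqrt(290)/2528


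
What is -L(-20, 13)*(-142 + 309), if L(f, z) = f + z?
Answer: 1169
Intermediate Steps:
-L(-20, 13)*(-142 + 309) = -(-20 + 13)*(-142 + 309) = -(-7)*167 = -1*(-1169) = 1169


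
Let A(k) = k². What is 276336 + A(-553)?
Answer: 582145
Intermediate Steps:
276336 + A(-553) = 276336 + (-553)² = 276336 + 305809 = 582145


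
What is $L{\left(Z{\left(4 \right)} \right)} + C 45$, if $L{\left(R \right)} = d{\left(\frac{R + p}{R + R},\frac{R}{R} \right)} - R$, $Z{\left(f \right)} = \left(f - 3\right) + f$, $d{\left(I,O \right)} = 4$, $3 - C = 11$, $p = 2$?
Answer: $-361$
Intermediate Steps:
$C = -8$ ($C = 3 - 11 = -8$)
$Z{\left(f \right)} = -3 + 2 f$ ($Z{\left(f \right)} = \left(-3 + f\right) + f = -3 + 2 f$)
$L{\left(R \right)} = 4 - R$
$L{\left(Z{\left(4 \right)} \right)} + C 45 = \left(4 - \left(-3 + 2 \cdot 4\right)\right) - 360 = \left(4 - \left(-3 + 8\right)\right) - 360 = \left(4 - 5\right) - 360 = -1 - 360 = -361$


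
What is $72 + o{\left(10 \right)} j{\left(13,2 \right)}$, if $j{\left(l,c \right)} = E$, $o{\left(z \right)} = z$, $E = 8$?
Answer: $152$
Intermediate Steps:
$j{\left(l,c \right)} = 8$
$72 + o{\left(10 \right)} j{\left(13,2 \right)} = 72 + 10 \cdot 8 = 72 + 80 = 152$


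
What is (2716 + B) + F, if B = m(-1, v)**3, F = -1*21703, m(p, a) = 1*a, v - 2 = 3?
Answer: -18862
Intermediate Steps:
v = 5 (v = 2 + 3 = 5)
m(p, a) = a
F = -21703
B = 125 (B = 5**3 = 125)
(2716 + B) + F = (2716 + 125) - 21703 = 2841 - 21703 = -18862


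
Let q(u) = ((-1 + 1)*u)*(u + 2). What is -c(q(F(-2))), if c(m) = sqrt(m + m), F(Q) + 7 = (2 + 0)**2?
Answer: 0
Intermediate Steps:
F(Q) = -3 (F(Q) = -7 + (2 + 0)**2 = -7 + 2**2 = -7 + 4 = -3)
q(u) = 0 (q(u) = (0*u)*(2 + u) = 0*(2 + u) = 0)
c(m) = sqrt(2)*sqrt(m) (c(m) = sqrt(2*m) = sqrt(2)*sqrt(m))
-c(q(F(-2))) = -sqrt(2)*sqrt(0) = -sqrt(2)*0 = -1*0 = 0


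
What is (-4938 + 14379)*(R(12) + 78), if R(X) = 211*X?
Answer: 24641010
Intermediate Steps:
(-4938 + 14379)*(R(12) + 78) = (-4938 + 14379)*(211*12 + 78) = 9441*(2532 + 78) = 9441*2610 = 24641010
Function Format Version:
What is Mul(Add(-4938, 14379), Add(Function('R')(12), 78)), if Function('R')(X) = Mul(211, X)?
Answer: 24641010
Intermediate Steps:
Mul(Add(-4938, 14379), Add(Function('R')(12), 78)) = Mul(Add(-4938, 14379), Add(Mul(211, 12), 78)) = Mul(9441, Add(2532, 78)) = Mul(9441, 2610) = 24641010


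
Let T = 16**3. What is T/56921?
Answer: 4096/56921 ≈ 0.071959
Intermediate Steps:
T = 4096
T/56921 = 4096/56921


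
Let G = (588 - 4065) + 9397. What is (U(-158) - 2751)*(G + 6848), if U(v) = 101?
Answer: -33835200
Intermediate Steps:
G = 5920 (G = -3477 + 9397 = 5920)
(U(-158) - 2751)*(G + 6848) = (101 - 2751)*(5920 + 6848) = -2650*12768 = -33835200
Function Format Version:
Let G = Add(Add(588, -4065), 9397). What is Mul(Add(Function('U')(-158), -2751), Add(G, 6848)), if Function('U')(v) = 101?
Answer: -33835200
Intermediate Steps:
G = 5920 (G = Add(-3477, 9397) = 5920)
Mul(Add(Function('U')(-158), -2751), Add(G, 6848)) = Mul(Add(101, -2751), Add(5920, 6848)) = Mul(-2650, 12768) = -33835200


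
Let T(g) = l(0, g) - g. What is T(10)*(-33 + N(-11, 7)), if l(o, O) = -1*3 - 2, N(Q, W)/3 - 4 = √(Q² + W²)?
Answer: 315 - 45*√170 ≈ -271.73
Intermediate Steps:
N(Q, W) = 12 + 3*√(Q² + W²)
l(o, O) = -5 (l(o, O) = -3 - 2 = -5)
T(g) = -5 - g
T(10)*(-33 + N(-11, 7)) = (-5 - 1*10)*(-33 + (12 + 3*√((-11)² + 7²))) = (-5 - 10)*(-33 + (12 + 3*√(121 + 49))) = -15*(-33 + (12 + 3*√170)) = -15*(-21 + 3*√170) = 315 - 45*√170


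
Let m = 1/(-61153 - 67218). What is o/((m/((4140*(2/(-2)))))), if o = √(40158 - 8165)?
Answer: 531455940*√31993 ≈ 9.5059e+10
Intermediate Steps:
m = -1/128371 (m = 1/(-128371) = -1/128371 ≈ -7.7899e-6)
o = √31993 ≈ 178.87
o/((m/((4140*(2/(-2)))))) = √31993/((-1/(128371*(4140*(2/(-2)))))) = √31993/((-1/(128371*(4140*(2*(-½)))))) = √31993/((-1/(128371*(4140*(-1))))) = √31993/((-1/128371/(-4140))) = √31993/((-1/128371*(-1/4140))) = √31993/(1/531455940) = √31993*531455940 = 531455940*√31993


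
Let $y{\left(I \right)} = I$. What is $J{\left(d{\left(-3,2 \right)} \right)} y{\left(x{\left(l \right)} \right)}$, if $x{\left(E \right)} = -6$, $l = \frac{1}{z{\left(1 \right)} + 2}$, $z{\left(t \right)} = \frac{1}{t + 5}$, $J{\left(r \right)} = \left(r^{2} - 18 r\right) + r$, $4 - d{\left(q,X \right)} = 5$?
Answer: $-108$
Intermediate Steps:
$d{\left(q,X \right)} = -1$ ($d{\left(q,X \right)} = 4 - 5 = -1$)
$J{\left(r \right)} = r^{2} - 17 r$
$z{\left(t \right)} = \frac{1}{5 + t}$
$l = \frac{6}{13}$ ($l = \frac{1}{\frac{1}{5 + 1} + 2} = \frac{1}{\frac{1}{6} + 2} = \frac{1}{\frac{13}{6}} = \frac{6}{13} \approx 0.46154$)
$J{\left(d{\left(-3,2 \right)} \right)} y{\left(x{\left(l \right)} \right)} = - (-17 - 1) \left(-6\right) = \left(-1\right) \left(-18\right) \left(-6\right) = 18 \left(-6\right) = -108$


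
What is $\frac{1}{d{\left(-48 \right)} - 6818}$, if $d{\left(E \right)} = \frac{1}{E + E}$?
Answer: $- \frac{96}{654529} \approx -0.00014667$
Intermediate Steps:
$d{\left(E \right)} = \frac{1}{2 E}$
$\frac{1}{d{\left(-48 \right)} - 6818} = \frac{1}{\frac{1}{2 \left(-48\right)} - 6818} = \frac{1}{\frac{1}{2} \left(- \frac{1}{48}\right) - 6818} = \frac{1}{- \frac{1}{96} - 6818} = \frac{1}{- \frac{654529}{96}} = - \frac{96}{654529}$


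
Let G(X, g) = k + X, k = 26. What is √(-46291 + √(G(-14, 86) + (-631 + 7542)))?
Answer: √(-46291 + √6923) ≈ 214.96*I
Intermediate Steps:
G(X, g) = 26 + X
√(-46291 + √(G(-14, 86) + (-631 + 7542))) = √(-46291 + √((26 - 14) + (-631 + 7542))) = √(-46291 + √(12 + 6911)) = √(-46291 + √6923)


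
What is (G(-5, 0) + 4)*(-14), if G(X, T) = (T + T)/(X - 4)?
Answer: -56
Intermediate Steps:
G(X, T) = 2*T/(-4 + X) (G(X, T) = (2*T)/(-4 + X) = 2*T/(-4 + X))
(G(-5, 0) + 4)*(-14) = (2*0/(-4 - 5) + 4)*(-14) = (2*0/(-9) + 4)*(-14) = (2*0*(-⅑) + 4)*(-14) = (0 + 4)*(-14) = 4*(-14) = -56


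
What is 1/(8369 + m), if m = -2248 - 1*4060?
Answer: 1/2061 ≈ 0.00048520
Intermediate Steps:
m = -6308 (m = -2248 - 4060 = -6308)
1/(8369 + m) = 1/(8369 - 6308) = 1/2061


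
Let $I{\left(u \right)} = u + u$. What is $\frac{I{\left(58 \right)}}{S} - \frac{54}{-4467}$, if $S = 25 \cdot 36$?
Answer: $\frac{47231}{335025} \approx 0.14098$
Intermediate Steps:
$S = 900$
$I{\left(u \right)} = 2 u$
$\frac{I{\left(58 \right)}}{S} - \frac{54}{-4467} = \frac{2 \cdot 58}{900} - \frac{54}{-4467} = 116 \cdot \frac{1}{900} - - \frac{18}{1489} = \frac{29}{225} + \frac{18}{1489} = \frac{47231}{335025}$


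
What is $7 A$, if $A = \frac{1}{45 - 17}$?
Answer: $\frac{1}{4} \approx 0.25$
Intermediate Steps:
$A = \frac{1}{28} \approx 0.035714$
$7 A = 7 \cdot \frac{1}{28} = \frac{1}{4}$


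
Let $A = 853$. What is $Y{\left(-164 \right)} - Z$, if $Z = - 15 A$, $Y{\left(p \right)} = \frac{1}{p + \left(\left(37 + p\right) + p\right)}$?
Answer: $\frac{5821724}{455} \approx 12795.0$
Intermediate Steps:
$Y{\left(p \right)} = \frac{1}{37 + 3 p}$ ($Y{\left(p \right)} = \frac{1}{p + \left(37 + 2 p\right)} = \frac{1}{37 + 3 p}$)
$Z = -12795$ ($Z = \left(-15\right) 853 = -12795$)
$Y{\left(-164 \right)} - Z = \frac{1}{37 + 3 \left(-164\right)} - -12795 = \frac{1}{37 - 492} + 12795 = \frac{1}{-455} + 12795 = - \frac{1}{455} + 12795 = \frac{5821724}{455}$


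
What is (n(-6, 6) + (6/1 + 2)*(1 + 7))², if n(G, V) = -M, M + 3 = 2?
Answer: 4225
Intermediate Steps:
M = -1 (M = -3 + 2 = -1)
n(G, V) = 1 (n(G, V) = -1*(-1) = 1)
(n(-6, 6) + (6/1 + 2)*(1 + 7))² = (1 + (6/1 + 2)*(1 + 7))² = (1 + (6*1 + 2)*8)² = (1 + (6 + 2)*8)² = (1 + 8*8)² = (1 + 64)² = 65² = 4225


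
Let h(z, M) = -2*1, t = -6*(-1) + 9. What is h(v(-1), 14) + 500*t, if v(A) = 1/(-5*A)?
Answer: 7498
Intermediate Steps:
v(A) = -1/(5*A)
t = 15 (t = 6 + 9 = 15)
h(z, M) = -2
h(v(-1), 14) + 500*t = -2 + 500*15 = -2 + 7500 = 7498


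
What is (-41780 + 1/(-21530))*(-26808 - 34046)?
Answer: 27369798522227/10765 ≈ 2.5425e+9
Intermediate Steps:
(-41780 + 1/(-21530))*(-26808 - 34046) = (-41780 - 1/21530)*(-60854) = -899523401/21530*(-60854) = 27369798522227/10765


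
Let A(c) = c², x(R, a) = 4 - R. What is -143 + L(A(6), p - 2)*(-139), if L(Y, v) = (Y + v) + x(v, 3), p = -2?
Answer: -5703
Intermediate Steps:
L(Y, v) = 4 + Y (L(Y, v) = (Y + v) + (4 - v) = 4 + Y)
-143 + L(A(6), p - 2)*(-139) = -143 + (4 + 6²)*(-139) = -143 + (4 + 36)*(-139) = -143 + 40*(-139) = -143 - 5560 = -5703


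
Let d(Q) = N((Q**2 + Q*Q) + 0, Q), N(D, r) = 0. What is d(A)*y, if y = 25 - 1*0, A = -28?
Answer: 0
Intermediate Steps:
d(Q) = 0
y = 25 (y = 25 + 0 = 25)
d(A)*y = 0*25 = 0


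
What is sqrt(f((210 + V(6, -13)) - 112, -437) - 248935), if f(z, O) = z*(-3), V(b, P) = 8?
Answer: I*sqrt(249253) ≈ 499.25*I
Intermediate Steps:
f(z, O) = -3*z
sqrt(f((210 + V(6, -13)) - 112, -437) - 248935) = sqrt(-3*((210 + 8) - 112) - 248935) = sqrt(-3*(218 - 112) - 248935) = sqrt(-3*106 - 248935) = sqrt(-318 - 248935) = sqrt(-249253) = I*sqrt(249253)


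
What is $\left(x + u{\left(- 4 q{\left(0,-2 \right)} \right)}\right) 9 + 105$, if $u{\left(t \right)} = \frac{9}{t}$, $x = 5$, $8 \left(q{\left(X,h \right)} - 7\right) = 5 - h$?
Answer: $\frac{1032}{7} \approx 147.43$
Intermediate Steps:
$q{\left(X,h \right)} = \frac{61}{8} - \frac{h}{8}$ ($q{\left(X,h \right)} = 7 + \frac{5 - h}{8} = 7 - \left(- \frac{5}{8} + \frac{h}{8}\right) = \frac{61}{8} - \frac{h}{8}$)
$\left(x + u{\left(- 4 q{\left(0,-2 \right)} \right)}\right) 9 + 105 = \left(5 + \frac{9}{\left(-4\right) \left(\frac{61}{8} - - \frac{1}{4}\right)}\right) 9 + 105 = \left(5 + \frac{9}{\left(-4\right) \left(\frac{61}{8} + \frac{1}{4}\right)}\right) 9 + 105 = \left(5 + \frac{9}{\left(-4\right) \frac{63}{8}}\right) 9 + 105 = \left(5 + \frac{9}{- \frac{63}{2}}\right) 9 + 105 = \left(5 + 9 \left(- \frac{2}{63}\right)\right) 9 + 105 = \left(5 - \frac{2}{7}\right) 9 + 105 = \frac{33}{7} \cdot 9 + 105 = \frac{297}{7} + 105 = \frac{1032}{7}$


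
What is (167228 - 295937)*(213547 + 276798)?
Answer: -63111814605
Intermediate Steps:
(167228 - 295937)*(213547 + 276798) = -128709*490345 = -63111814605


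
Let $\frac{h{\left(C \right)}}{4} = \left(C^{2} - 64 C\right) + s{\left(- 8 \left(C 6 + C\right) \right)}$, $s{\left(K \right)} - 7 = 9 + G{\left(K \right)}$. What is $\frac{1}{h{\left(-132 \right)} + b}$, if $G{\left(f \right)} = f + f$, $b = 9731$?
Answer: $\frac{1}{172419} \approx 5.7998 \cdot 10^{-6}$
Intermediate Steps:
$G{\left(f \right)} = 2 f$
$s{\left(K \right)} = 16 + 2 K$ ($s{\left(K \right)} = 7 + \left(9 + 2 K\right) = 16 + 2 K$)
$h{\left(C \right)} = 64 - 704 C + 4 C^{2}$ ($h{\left(C \right)} = 4 \left(\left(C^{2} - 64 C\right) + \left(16 + 2 \left(- 8 \left(C 6 + C\right)\right)\right)\right) = 4 \left(\left(C^{2} - 64 C\right) + \left(16 + 2 \left(- 8 \left(6 C + C\right)\right)\right)\right) = 4 \left(\left(C^{2} - 64 C\right) + \left(16 + 2 \left(- 8 \cdot 7 C\right)\right)\right) = 4 \left(\left(C^{2} - 64 C\right) + \left(16 + 2 \left(- 56 C\right)\right)\right) = 4 \left(\left(C^{2} - 64 C\right) - \left(-16 + 112 C\right)\right) = 4 \left(16 + C^{2} - 176 C\right) = 64 - 704 C + 4 C^{2}$)
$\frac{1}{h{\left(-132 \right)} + b} = \frac{1}{\left(64 - -92928 + 4 \left(-132\right)^{2}\right) + 9731} = \frac{1}{\left(64 + 92928 + 4 \cdot 17424\right) + 9731} = \frac{1}{\left(64 + 92928 + 69696\right) + 9731} = \frac{1}{162688 + 9731} = \frac{1}{172419}$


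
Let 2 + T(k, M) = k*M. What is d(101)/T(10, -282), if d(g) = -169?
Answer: 169/2822 ≈ 0.059887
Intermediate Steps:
T(k, M) = -2 + M*k (T(k, M) = -2 + k*M = -2 + M*k)
d(101)/T(10, -282) = -169/(-2 - 282*10) = -169/(-2 - 2820) = -169/(-2822) = -169*(-1/2822) = 169/2822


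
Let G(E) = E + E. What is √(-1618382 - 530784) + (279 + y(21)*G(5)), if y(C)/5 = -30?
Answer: -1221 + I*√2149166 ≈ -1221.0 + 1466.0*I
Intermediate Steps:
G(E) = 2*E
y(C) = -150 (y(C) = 5*(-30) = -150)
√(-1618382 - 530784) + (279 + y(21)*G(5)) = √(-1618382 - 530784) + (279 - 300*5) = √(-2149166) + (279 - 150*10) = I*√2149166 + (279 - 1500) = I*√2149166 - 1221 = -1221 + I*√2149166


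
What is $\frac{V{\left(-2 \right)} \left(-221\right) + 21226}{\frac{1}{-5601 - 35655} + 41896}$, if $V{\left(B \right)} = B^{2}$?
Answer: $\frac{839229552}{1728461375} \approx 0.48554$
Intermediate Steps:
$\frac{V{\left(-2 \right)} \left(-221\right) + 21226}{\frac{1}{-5601 - 35655} + 41896} = \frac{\left(-2\right)^{2} \left(-221\right) + 21226}{\frac{1}{-5601 - 35655} + 41896} = \frac{4 \left(-221\right) + 21226}{\frac{1}{-41256} + 41896} = \frac{-884 + 21226}{- \frac{1}{41256} + 41896} = \frac{20342}{\frac{1728461375}{41256}} = 20342 \cdot \frac{41256}{1728461375} = \frac{839229552}{1728461375}$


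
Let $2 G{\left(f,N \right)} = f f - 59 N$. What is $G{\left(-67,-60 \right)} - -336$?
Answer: $\frac{8701}{2} \approx 4350.5$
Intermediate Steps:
$G{\left(f,N \right)} = \frac{f^{2}}{2} - \frac{59 N}{2}$ ($G{\left(f,N \right)} = \frac{f f - 59 N}{2} = \frac{f^{2} - 59 N}{2} = \frac{f^{2}}{2} - \frac{59 N}{2}$)
$G{\left(-67,-60 \right)} - -336 = \left(\frac{\left(-67\right)^{2}}{2} - -1770\right) - -336 = \left(\frac{1}{2} \cdot 4489 + 1770\right) + 336 = \left(\frac{4489}{2} + 1770\right) + 336 = \frac{8029}{2} + 336 = \frac{8701}{2}$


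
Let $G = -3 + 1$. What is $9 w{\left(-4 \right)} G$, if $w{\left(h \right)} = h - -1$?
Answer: $54$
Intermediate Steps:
$w{\left(h \right)} = 1 + h$ ($w{\left(h \right)} = h + 1 = 1 + h$)
$G = -2$
$9 w{\left(-4 \right)} G = 9 \left(1 - 4\right) \left(-2\right) = 9 \left(-3\right) \left(-2\right) = \left(-27\right) \left(-2\right) = 54$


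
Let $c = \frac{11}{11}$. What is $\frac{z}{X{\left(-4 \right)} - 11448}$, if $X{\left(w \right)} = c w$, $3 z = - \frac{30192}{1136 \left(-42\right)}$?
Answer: $- \frac{629}{34149864} \approx -1.8419 \cdot 10^{-5}$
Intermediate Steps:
$z = \frac{629}{2982}$ ($z = \frac{\left(-30192\right) \frac{1}{1136 \left(-42\right)}}{3} = \frac{\left(-30192\right) \frac{1}{-47712}}{3} = \frac{\left(-30192\right) \left(- \frac{1}{47712}\right)}{3} = \frac{1}{3} \cdot \frac{629}{994} = \frac{629}{2982} \approx 0.21093$)
$c = 1$ ($c = 11 \cdot \frac{1}{11} = 1$)
$X{\left(w \right)} = w$ ($X{\left(w \right)} = 1 w = w$)
$\frac{z}{X{\left(-4 \right)} - 11448} = \frac{629}{2982 \left(-4 - 11448\right)} = \frac{629}{2982 \left(-11452\right)} = \frac{629}{2982} \left(- \frac{1}{11452}\right) = - \frac{629}{34149864}$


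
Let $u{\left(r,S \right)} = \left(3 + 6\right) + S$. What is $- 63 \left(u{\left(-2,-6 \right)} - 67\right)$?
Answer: $4032$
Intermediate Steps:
$u{\left(r,S \right)} = 9 + S$
$- 63 \left(u{\left(-2,-6 \right)} - 67\right) = - 63 \left(\left(9 - 6\right) - 67\right) = - 63 \left(3 - 67\right) = \left(-63\right) \left(-64\right) = 4032$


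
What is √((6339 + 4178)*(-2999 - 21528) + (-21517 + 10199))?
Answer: I*√257961777 ≈ 16061.0*I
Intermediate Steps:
√((6339 + 4178)*(-2999 - 21528) + (-21517 + 10199)) = √(10517*(-24527) - 11318) = √(-257950459 - 11318) = √(-257961777) = I*√257961777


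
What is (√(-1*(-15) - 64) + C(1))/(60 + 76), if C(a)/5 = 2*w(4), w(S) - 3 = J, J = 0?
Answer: 15/68 + 7*I/136 ≈ 0.22059 + 0.051471*I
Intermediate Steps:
w(S) = 3 (w(S) = 3 + 0 = 3)
C(a) = 30 (C(a) = 5*(2*3) = 5*6 = 30)
(√(-1*(-15) - 64) + C(1))/(60 + 76) = (√(-1*(-15) - 64) + 30)/(60 + 76) = (√(15 - 64) + 30)/136 = (√(-49) + 30)/136 = (7*I + 30)/136 = (30 + 7*I)/136 = 15/68 + 7*I/136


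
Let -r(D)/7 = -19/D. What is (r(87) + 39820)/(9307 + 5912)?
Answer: 3464473/1324053 ≈ 2.6166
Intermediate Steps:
r(D) = 133/D (r(D) = -(-133)/D = 133/D)
(r(87) + 39820)/(9307 + 5912) = (133/87 + 39820)/(9307 + 5912) = (133*(1/87) + 39820)/15219 = (133/87 + 39820)*(1/15219) = (3464473/87)*(1/15219) = 3464473/1324053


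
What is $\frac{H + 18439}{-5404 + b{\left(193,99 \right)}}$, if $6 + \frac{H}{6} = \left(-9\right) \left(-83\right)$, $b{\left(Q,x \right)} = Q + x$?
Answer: $- \frac{22885}{5112} \approx -4.4767$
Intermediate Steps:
$H = 4446$ ($H = -36 + 6 \left(\left(-9\right) \left(-83\right)\right) = -36 + 6 \cdot 747 = -36 + 4482 = 4446$)
$\frac{H + 18439}{-5404 + b{\left(193,99 \right)}} = \frac{4446 + 18439}{-5404 + \left(193 + 99\right)} = \frac{22885}{-5404 + 292} = \frac{22885}{-5112} = 22885 \left(- \frac{1}{5112}\right) = - \frac{22885}{5112}$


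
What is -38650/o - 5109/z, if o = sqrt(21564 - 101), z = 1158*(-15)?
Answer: 1703/5790 - 38650*sqrt(127)/1651 ≈ -263.52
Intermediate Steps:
z = -17370
o = 13*sqrt(127) (o = sqrt(21463) = 13*sqrt(127) ≈ 146.50)
-38650/o - 5109/z = -38650*sqrt(127)/1651 - 5109/(-17370) = -38650*sqrt(127)/1651 - 5109*(-1/17370) = -38650*sqrt(127)/1651 + 1703/5790 = 1703/5790 - 38650*sqrt(127)/1651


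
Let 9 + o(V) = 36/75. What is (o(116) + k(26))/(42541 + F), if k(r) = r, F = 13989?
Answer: 437/1413250 ≈ 0.00030922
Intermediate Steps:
o(V) = -213/25 (o(V) = -9 + 36/75 = -9 + 36*(1/75) = -9 + 12/25 = -213/25)
(o(116) + k(26))/(42541 + F) = (-213/25 + 26)/(42541 + 13989) = (437/25)/56530 = (437/25)*(1/56530) = 437/1413250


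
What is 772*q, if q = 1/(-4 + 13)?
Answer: 772/9 ≈ 85.778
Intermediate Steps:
q = ⅑ (q = 1/9 = ⅑ ≈ 0.11111)
772*q = 772*(⅑) = 772/9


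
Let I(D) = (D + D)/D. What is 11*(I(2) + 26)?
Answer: 308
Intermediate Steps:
I(D) = 2 (I(D) = (2*D)/D = 2)
11*(I(2) + 26) = 11*(2 + 26) = 11*28 = 308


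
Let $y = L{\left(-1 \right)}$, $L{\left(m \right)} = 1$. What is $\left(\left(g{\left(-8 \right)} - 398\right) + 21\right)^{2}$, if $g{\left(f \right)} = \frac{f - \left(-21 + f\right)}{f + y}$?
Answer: $144400$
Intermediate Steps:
$y = 1$
$g{\left(f \right)} = \frac{21}{1 + f}$ ($g{\left(f \right)} = \frac{f - \left(-21 + f\right)}{f + 1} = \frac{21}{1 + f}$)
$\left(\left(g{\left(-8 \right)} - 398\right) + 21\right)^{2} = \left(\left(\frac{21}{1 - 8} - 398\right) + 21\right)^{2} = \left(\left(\frac{21}{-7} - 398\right) + 21\right)^{2} = \left(\left(21 \left(- \frac{1}{7}\right) - 398\right) + 21\right)^{2} = \left(\left(-3 - 398\right) + 21\right)^{2} = \left(-401 + 21\right)^{2} = \left(-380\right)^{2} = 144400$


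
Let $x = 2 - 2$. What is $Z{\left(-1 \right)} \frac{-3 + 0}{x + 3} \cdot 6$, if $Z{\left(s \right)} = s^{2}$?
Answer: $-6$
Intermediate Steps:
$x = 0$
$Z{\left(-1 \right)} \frac{-3 + 0}{x + 3} \cdot 6 = \left(-1\right)^{2} \frac{-3 + 0}{0 + 3} \cdot 6 = 1 \left(- \frac{3}{3}\right) 6 = 1 \left(\left(-3\right) \frac{1}{3}\right) 6 = 1 \left(-1\right) 6 = \left(-1\right) 6 = -6$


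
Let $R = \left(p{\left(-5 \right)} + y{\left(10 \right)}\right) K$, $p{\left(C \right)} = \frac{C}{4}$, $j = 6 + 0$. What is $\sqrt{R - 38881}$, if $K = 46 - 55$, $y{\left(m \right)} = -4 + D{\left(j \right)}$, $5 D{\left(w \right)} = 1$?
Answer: $\frac{i \sqrt{3883555}}{10} \approx 197.07 i$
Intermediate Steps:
$j = 6$
$D{\left(w \right)} = \frac{1}{5}$ ($D{\left(w \right)} = \frac{1}{5} \cdot 1 = \frac{1}{5}$)
$y{\left(m \right)} = - \frac{19}{5}$ ($y{\left(m \right)} = -4 + \frac{1}{5} = - \frac{19}{5}$)
$p{\left(C \right)} = \frac{C}{4}$ ($p{\left(C \right)} = C \frac{1}{4} = \frac{C}{4}$)
$K = -9$
$R = \frac{909}{20}$ ($R = \left(\frac{1}{4} \left(-5\right) - \frac{19}{5}\right) \left(-9\right) = \left(- \frac{5}{4} - \frac{19}{5}\right) \left(-9\right) = \left(- \frac{101}{20}\right) \left(-9\right) = \frac{909}{20} \approx 45.45$)
$\sqrt{R - 38881} = \sqrt{\frac{909}{20} - 38881} = \sqrt{- \frac{776711}{20}} = \frac{i \sqrt{3883555}}{10}$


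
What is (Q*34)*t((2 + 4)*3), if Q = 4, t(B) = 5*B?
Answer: 12240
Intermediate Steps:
(Q*34)*t((2 + 4)*3) = (4*34)*(5*((2 + 4)*3)) = 136*(5*(6*3)) = 136*(5*18) = 136*90 = 12240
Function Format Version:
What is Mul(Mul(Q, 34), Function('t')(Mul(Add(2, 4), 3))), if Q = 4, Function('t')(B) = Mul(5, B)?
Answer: 12240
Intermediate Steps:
Mul(Mul(Q, 34), Function('t')(Mul(Add(2, 4), 3))) = Mul(Mul(4, 34), Mul(5, Mul(Add(2, 4), 3))) = Mul(136, Mul(5, Mul(6, 3))) = Mul(136, Mul(5, 18)) = Mul(136, 90) = 12240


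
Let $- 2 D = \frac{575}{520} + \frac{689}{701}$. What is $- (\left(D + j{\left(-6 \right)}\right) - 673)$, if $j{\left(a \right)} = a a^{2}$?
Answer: $\frac{129775583}{145808} \approx 890.04$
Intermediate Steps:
$j{\left(a \right)} = a^{3}$
$D = - \frac{152271}{145808}$ ($D = - \frac{\frac{575}{520} + \frac{689}{701}}{2} = - \frac{575 \cdot \frac{1}{520} + 689 \cdot \frac{1}{701}}{2} = - \frac{\frac{115}{104} + \frac{689}{701}}{2} = \left(- \frac{1}{2}\right) \frac{152271}{72904} = - \frac{152271}{145808} \approx -1.0443$)
$- (\left(D + j{\left(-6 \right)}\right) - 673) = - (\left(- \frac{152271}{145808} + \left(-6\right)^{3}\right) - 673) = - (\left(- \frac{152271}{145808} - 216\right) - 673) = - (- \frac{31646799}{145808} - 673) = \left(-1\right) \left(- \frac{129775583}{145808}\right) = \frac{129775583}{145808}$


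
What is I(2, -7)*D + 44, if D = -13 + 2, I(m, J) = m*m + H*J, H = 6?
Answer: 462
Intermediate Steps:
I(m, J) = m² + 6*J (I(m, J) = m*m + 6*J = m² + 6*J)
D = -11
I(2, -7)*D + 44 = (2² + 6*(-7))*(-11) + 44 = (4 - 42)*(-11) + 44 = -38*(-11) + 44 = 418 + 44 = 462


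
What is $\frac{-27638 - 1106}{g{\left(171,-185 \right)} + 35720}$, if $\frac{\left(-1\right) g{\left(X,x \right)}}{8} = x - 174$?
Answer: $- \frac{3593}{4824} \approx -0.74482$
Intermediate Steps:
$g{\left(X,x \right)} = 1392 - 8 x$ ($g{\left(X,x \right)} = - 8 \left(x - 174\right) = - 8 \left(-174 + x\right) = 1392 - 8 x$)
$\frac{-27638 - 1106}{g{\left(171,-185 \right)} + 35720} = \frac{-27638 - 1106}{\left(1392 - -1480\right) + 35720} = - \frac{28744}{\left(1392 + 1480\right) + 35720} = - \frac{28744}{2872 + 35720} = - \frac{28744}{38592} = \left(-28744\right) \frac{1}{38592} = - \frac{3593}{4824}$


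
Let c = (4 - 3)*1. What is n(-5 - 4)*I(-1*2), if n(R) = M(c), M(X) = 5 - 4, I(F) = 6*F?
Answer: -12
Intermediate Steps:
c = 1 (c = 1*1 = 1)
M(X) = 1
n(R) = 1
n(-5 - 4)*I(-1*2) = 1*(6*(-1*2)) = 1*(6*(-2)) = 1*(-12) = -12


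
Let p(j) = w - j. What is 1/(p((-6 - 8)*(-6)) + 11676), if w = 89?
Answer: 1/11681 ≈ 8.5609e-5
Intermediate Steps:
p(j) = 89 - j
1/(p((-6 - 8)*(-6)) + 11676) = 1/((89 - (-6 - 8)*(-6)) + 11676) = 1/((89 - (-14)*(-6)) + 11676) = 1/((89 - 1*84) + 11676) = 1/((89 - 84) + 11676) = 1/(5 + 11676) = 1/11681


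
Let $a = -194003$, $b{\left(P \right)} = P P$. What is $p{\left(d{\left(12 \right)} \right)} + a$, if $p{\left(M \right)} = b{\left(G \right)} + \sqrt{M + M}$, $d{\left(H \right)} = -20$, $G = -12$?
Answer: $-193859 + 2 i \sqrt{10} \approx -1.9386 \cdot 10^{5} + 6.3246 i$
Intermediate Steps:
$b{\left(P \right)} = P^{2}$
$p{\left(M \right)} = 144 + \sqrt{2} \sqrt{M}$ ($p{\left(M \right)} = \left(-12\right)^{2} + \sqrt{M + M} = 144 + \sqrt{2 M} = 144 + \sqrt{2} \sqrt{M}$)
$p{\left(d{\left(12 \right)} \right)} + a = \left(144 + \sqrt{2} \sqrt{-20}\right) - 194003 = \left(144 + \sqrt{2} \cdot 2 i \sqrt{5}\right) - 194003 = \left(144 + 2 i \sqrt{10}\right) - 194003 = -193859 + 2 i \sqrt{10}$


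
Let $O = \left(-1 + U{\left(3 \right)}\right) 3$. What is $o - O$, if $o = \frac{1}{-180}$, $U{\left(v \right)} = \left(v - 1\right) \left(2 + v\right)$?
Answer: $- \frac{4861}{180} \approx -27.006$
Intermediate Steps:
$U{\left(v \right)} = \left(-1 + v\right) \left(2 + v\right)$
$o = - \frac{1}{180} \approx -0.0055556$
$O = 27$ ($O = \left(-1 + \left(-2 + 3 + 3^{2}\right)\right) 3 = \left(-1 + \left(-2 + 3 + 9\right)\right) 3 = \left(-1 + 10\right) 3 = 9 \cdot 3 = 27$)
$o - O = - \frac{1}{180} - 27 = - \frac{4861}{180}$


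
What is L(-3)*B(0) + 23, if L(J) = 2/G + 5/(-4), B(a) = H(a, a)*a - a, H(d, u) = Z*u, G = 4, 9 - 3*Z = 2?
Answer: 23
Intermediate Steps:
Z = 7/3 (Z = 3 - ⅓*2 = 3 - ⅔ = 7/3 ≈ 2.3333)
H(d, u) = 7*u/3
B(a) = -a + 7*a²/3 (B(a) = (7*a/3)*a - a = 7*a²/3 - a = -a + 7*a²/3)
L(J) = -¾ (L(J) = 2/4 + 5/(-4) = 2*(¼) + 5*(-¼) = ½ - 5/4 = -¾)
L(-3)*B(0) + 23 = -0*(-3 + 7*0)/4 + 23 = -0*(-3 + 0)/4 + 23 = -0*(-3)/4 + 23 = -¾*0 + 23 = 0 + 23 = 23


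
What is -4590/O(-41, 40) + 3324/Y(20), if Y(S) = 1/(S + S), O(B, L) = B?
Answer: 5455950/41 ≈ 1.3307e+5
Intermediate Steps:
Y(S) = 1/(2*S)
-4590/O(-41, 40) + 3324/Y(20) = -4590/(-41) + 3324/(((½)/20)) = -4590*(-1/41) + 3324/(((½)*(1/20))) = 4590/41 + 3324/(1/40) = 4590/41 + 3324*40 = 4590/41 + 132960 = 5455950/41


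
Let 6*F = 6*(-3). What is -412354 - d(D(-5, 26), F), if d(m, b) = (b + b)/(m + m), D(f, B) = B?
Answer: -10721201/26 ≈ -4.1235e+5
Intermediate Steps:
F = -3 (F = (6*(-3))/6 = (⅙)*(-18) = -3)
d(m, b) = b/m (d(m, b) = (2*b)/((2*m)) = (2*b)*(1/(2*m)) = b/m)
-412354 - d(D(-5, 26), F) = -412354 - (-3)/26 = -412354 - 1*(-3/26) = -412354 + 3/26 = -10721201/26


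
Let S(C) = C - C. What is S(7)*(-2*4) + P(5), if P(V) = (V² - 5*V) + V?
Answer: 5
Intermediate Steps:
P(V) = V² - 4*V
S(C) = 0
S(7)*(-2*4) + P(5) = 0*(-2*4) + 5*(-4 + 5) = 0*(-8) + 5*1 = 0 + 5 = 5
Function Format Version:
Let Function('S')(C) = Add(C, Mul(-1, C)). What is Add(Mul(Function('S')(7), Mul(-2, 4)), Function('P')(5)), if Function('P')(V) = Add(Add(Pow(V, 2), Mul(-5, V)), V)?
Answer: 5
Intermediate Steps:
Function('P')(V) = Add(Pow(V, 2), Mul(-4, V))
Function('S')(C) = 0
Add(Mul(Function('S')(7), Mul(-2, 4)), Function('P')(5)) = Add(Mul(0, Mul(-2, 4)), Mul(5, Add(-4, 5))) = Add(Mul(0, -8), Mul(5, 1)) = Add(0, 5) = 5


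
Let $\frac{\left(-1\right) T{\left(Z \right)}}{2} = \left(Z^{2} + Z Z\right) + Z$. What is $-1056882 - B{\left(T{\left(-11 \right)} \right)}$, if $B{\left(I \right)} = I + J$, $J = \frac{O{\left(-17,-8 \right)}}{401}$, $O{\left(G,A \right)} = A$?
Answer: $- \frac{423624412}{401} \approx -1.0564 \cdot 10^{6}$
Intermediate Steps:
$T{\left(Z \right)} = - 4 Z^{2} - 2 Z$ ($T{\left(Z \right)} = - 2 \left(\left(Z^{2} + Z Z\right) + Z\right) = - 2 \left(\left(Z^{2} + Z^{2}\right) + Z\right) = - 2 \left(2 Z^{2} + Z\right) = - 2 \left(Z + 2 Z^{2}\right) = - 4 Z^{2} - 2 Z$)
$J = - \frac{8}{401} \approx -0.01995$
$B{\left(I \right)} = - \frac{8}{401} + I$ ($B{\left(I \right)} = I - \frac{8}{401} = - \frac{8}{401} + I$)
$-1056882 - B{\left(T{\left(-11 \right)} \right)} = -1056882 - \left(- \frac{8}{401} - - 22 \left(1 + 2 \left(-11\right)\right)\right) = -1056882 - \left(- \frac{8}{401} - - 22 \left(1 - 22\right)\right) = -1056882 - \left(- \frac{8}{401} - \left(-22\right) \left(-21\right)\right) = -1056882 - \left(- \frac{8}{401} - 462\right) = -1056882 - - \frac{185270}{401} = -1056882 + \frac{185270}{401} = - \frac{423624412}{401}$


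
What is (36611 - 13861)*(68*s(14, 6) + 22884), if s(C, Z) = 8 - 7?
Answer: 522158000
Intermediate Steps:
s(C, Z) = 1
(36611 - 13861)*(68*s(14, 6) + 22884) = (36611 - 13861)*(68*1 + 22884) = 22750*(68 + 22884) = 22750*22952 = 522158000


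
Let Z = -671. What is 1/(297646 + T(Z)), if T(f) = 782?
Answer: 1/298428 ≈ 3.3509e-6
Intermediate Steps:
1/(297646 + T(Z)) = 1/(297646 + 782) = 1/298428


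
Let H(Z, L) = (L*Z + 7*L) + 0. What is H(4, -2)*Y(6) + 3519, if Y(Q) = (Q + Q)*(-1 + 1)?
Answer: 3519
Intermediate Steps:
H(Z, L) = 7*L + L*Z (H(Z, L) = (7*L + L*Z) + 0 = 7*L + L*Z)
Y(Q) = 0 (Y(Q) = (2*Q)*0 = 0)
H(4, -2)*Y(6) + 3519 = -2*(7 + 4)*0 + 3519 = -2*11*0 + 3519 = -22*0 + 3519 = 0 + 3519 = 3519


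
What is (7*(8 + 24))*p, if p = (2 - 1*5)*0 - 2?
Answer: -448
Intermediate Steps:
p = -2 (p = (2 - 5)*0 - 2 = -3*0 - 2 = 0 - 2 = -2)
(7*(8 + 24))*p = (7*(8 + 24))*(-2) = (7*32)*(-2) = 224*(-2) = -448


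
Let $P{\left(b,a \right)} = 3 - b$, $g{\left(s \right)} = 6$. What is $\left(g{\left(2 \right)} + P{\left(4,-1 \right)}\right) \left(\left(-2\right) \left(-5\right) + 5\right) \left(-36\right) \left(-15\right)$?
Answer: $40500$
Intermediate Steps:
$\left(g{\left(2 \right)} + P{\left(4,-1 \right)}\right) \left(\left(-2\right) \left(-5\right) + 5\right) \left(-36\right) \left(-15\right) = \left(6 + \left(3 - 4\right)\right) \left(\left(-2\right) \left(-5\right) + 5\right) \left(-36\right) \left(-15\right) = \left(6 + \left(3 - 4\right)\right) \left(10 + 5\right) \left(-36\right) \left(-15\right) = \left(6 - 1\right) 15 \left(-36\right) \left(-15\right) = 5 \cdot 15 \left(-36\right) \left(-15\right) = 75 \left(-36\right) \left(-15\right) = \left(-2700\right) \left(-15\right) = 40500$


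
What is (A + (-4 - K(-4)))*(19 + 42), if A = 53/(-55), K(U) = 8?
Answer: -43493/55 ≈ -790.78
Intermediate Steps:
A = -53/55 (A = 53*(-1/55) = -53/55 ≈ -0.96364)
(A + (-4 - K(-4)))*(19 + 42) = (-53/55 + (-4 - 1*8))*(19 + 42) = (-53/55 + (-4 - 8))*61 = (-53/55 - 12)*61 = -713/55*61 = -43493/55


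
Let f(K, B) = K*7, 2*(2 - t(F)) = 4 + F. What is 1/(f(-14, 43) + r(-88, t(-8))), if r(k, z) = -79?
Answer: -1/177 ≈ -0.0056497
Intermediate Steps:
t(F) = -F/2 (t(F) = 2 - (4 + F)/2 = 2 + (-2 - F/2) = -F/2)
f(K, B) = 7*K
1/(f(-14, 43) + r(-88, t(-8))) = 1/(7*(-14) - 79) = 1/(-98 - 79) = 1/(-177) = -1/177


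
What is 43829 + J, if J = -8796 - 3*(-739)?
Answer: 37250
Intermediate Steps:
J = -6579 (J = -8796 - 1*(-2217) = -8796 + 2217 = -6579)
43829 + J = 43829 - 6579 = 37250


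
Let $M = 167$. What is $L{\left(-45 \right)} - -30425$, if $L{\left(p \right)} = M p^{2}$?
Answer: $368600$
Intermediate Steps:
$L{\left(p \right)} = 167 p^{2}$
$L{\left(-45 \right)} - -30425 = 167 \left(-45\right)^{2} - -30425 = 167 \cdot 2025 + 30425 = 338175 + 30425 = 368600$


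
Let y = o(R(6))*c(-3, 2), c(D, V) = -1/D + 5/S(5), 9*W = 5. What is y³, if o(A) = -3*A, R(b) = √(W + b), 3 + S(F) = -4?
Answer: 30208*√59/9261 ≈ 25.055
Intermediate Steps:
W = 5/9 (W = (⅑)*5 = 5/9 ≈ 0.55556)
S(F) = -7 (S(F) = -3 - 4 = -7)
c(D, V) = -5/7 - 1/D (c(D, V) = -1/D + 5/(-7) = -1/D + 5*(-⅐) = -1/D - 5/7 = -5/7 - 1/D)
R(b) = √(5/9 + b)
y = 8*√59/21 (y = (-√(5 + 9*6))*(-5/7 - 1/(-3)) = (-√(5 + 54))*(-5/7 - 1*(-⅓)) = (-√59)*(-5/7 + ⅓) = -√59*(-8/21) = 8*√59/21 ≈ 2.9262)
y³ = (8*√59/21)³ = 30208*√59/9261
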